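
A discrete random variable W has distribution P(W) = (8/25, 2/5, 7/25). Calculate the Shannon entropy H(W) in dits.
0.4723 dits

Shannon entropy is H(X) = -Σ p(x) log p(x).

For P = (8/25, 2/5, 7/25):
H = -8/25 × log_10(8/25) -2/5 × log_10(2/5) -7/25 × log_10(7/25)
H = 0.4723 dits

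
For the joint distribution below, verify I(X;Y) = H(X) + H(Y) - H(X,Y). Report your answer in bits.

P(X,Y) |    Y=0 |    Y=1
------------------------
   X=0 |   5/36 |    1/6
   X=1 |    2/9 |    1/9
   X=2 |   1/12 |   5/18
I(X;Y) = 0.0998 bits

Mutual information has multiple equivalent forms:
- I(X;Y) = H(X) - H(X|Y)
- I(X;Y) = H(Y) - H(Y|X)
- I(X;Y) = H(X) + H(Y) - H(X,Y)

Computing all quantities:
H(X) = 1.5816, H(Y) = 0.9911, H(X,Y) = 2.4729
H(X|Y) = 1.4818, H(Y|X) = 0.8913

Verification:
H(X) - H(X|Y) = 1.5816 - 1.4818 = 0.0998
H(Y) - H(Y|X) = 0.9911 - 0.8913 = 0.0998
H(X) + H(Y) - H(X,Y) = 1.5816 + 0.9911 - 2.4729 = 0.0998

All forms give I(X;Y) = 0.0998 bits. ✓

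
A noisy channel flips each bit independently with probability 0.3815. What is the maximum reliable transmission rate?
0.0409 bits

For a binary symmetric channel (BSC) with error probability p:
Capacity C = 1 - H(p) bits per symbol

where H(p) = -p log₂(p) - (1-p) log₂(1-p) is the binary entropy function.

H(0.3815) = 0.9591 bits
C = 1 - 0.9591 = 0.0409 bits per symbol

This means we can reliably transmit up to 0.0409 bits of information per channel use.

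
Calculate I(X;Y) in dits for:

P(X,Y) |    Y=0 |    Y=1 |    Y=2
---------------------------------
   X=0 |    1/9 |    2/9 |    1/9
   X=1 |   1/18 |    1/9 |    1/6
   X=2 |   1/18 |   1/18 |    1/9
0.0167 dits

Mutual information: I(X;Y) = H(X) + H(Y) - H(X,Y)

Marginals:
P(X) = (4/9, 1/3, 2/9), H(X) = 0.4607 dits
P(Y) = (2/9, 7/18, 7/18), H(Y) = 0.4642 dits

Joint entropy: H(X,Y) = 0.9082 dits

I(X;Y) = 0.4607 + 0.4642 - 0.9082 = 0.0167 dits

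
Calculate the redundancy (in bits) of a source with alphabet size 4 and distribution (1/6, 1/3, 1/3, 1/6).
0.0817 bits

Redundancy measures how far a source is from maximum entropy:
R = H_max - H(X)

Maximum entropy for 4 symbols: H_max = log_2(4) = 2.0000 bits
Actual entropy: H(X) = 1.9183 bits
Redundancy: R = 2.0000 - 1.9183 = 0.0817 bits

This redundancy represents potential for compression: the source could be compressed by 0.0817 bits per symbol.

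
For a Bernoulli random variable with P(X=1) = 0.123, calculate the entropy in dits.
0.1619 dits

The binary entropy function is:
H(p) = -p log(p) - (1-p) log(1-p)

H(0.123) = -0.123 × log_10(0.123) - 0.877 × log_10(0.877)
H(0.123) = 0.1619 dits

Note: Binary entropy is maximized at p=0.5 (H=1 bit) and minimized at p=0 or p=1 (H=0).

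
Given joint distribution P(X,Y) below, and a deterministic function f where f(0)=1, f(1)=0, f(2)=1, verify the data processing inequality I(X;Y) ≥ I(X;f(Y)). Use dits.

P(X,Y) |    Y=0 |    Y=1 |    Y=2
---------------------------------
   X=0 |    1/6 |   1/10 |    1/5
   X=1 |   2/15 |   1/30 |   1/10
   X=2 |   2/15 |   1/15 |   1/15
I(X;Y) = 0.0087, I(X;f(Y)) = 0.0033, inequality holds: 0.0087 ≥ 0.0033

Data Processing Inequality: For any Markov chain X → Y → Z, we have I(X;Y) ≥ I(X;Z).

Here Z = f(Y) is a deterministic function of Y, forming X → Y → Z.

Original I(X;Y) = 0.0087 dits

After applying f:
P(X,Z) where Z=f(Y):
- P(X,Z=0) = P(X,Y=1)
- P(X,Z=1) = P(X,Y=0) + P(X,Y=2)

I(X;Z) = I(X;f(Y)) = 0.0033 dits

Verification: 0.0087 ≥ 0.0033 ✓

Information cannot be created by processing; the function f can only lose information about X.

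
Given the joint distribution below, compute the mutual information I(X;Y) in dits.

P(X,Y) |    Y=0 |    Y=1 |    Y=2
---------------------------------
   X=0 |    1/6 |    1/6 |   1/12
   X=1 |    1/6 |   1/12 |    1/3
0.0350 dits

Mutual information: I(X;Y) = H(X) + H(Y) - H(X,Y)

Marginals:
P(X) = (5/12, 7/12), H(X) = 0.2950 dits
P(Y) = (1/3, 1/4, 5/12), H(Y) = 0.4680 dits

Joint entropy: H(X,Y) = 0.7280 dits

I(X;Y) = 0.2950 + 0.4680 - 0.7280 = 0.0350 dits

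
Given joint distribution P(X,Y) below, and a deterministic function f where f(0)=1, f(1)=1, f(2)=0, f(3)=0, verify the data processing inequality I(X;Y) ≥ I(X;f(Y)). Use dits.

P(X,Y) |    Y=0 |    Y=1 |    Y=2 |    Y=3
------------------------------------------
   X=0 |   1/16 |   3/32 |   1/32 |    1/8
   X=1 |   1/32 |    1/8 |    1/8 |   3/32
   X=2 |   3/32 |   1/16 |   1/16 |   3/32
I(X;Y) = 0.0249, I(X;f(Y)) = 0.0014, inequality holds: 0.0249 ≥ 0.0014

Data Processing Inequality: For any Markov chain X → Y → Z, we have I(X;Y) ≥ I(X;Z).

Here Z = f(Y) is a deterministic function of Y, forming X → Y → Z.

Original I(X;Y) = 0.0249 dits

After applying f:
P(X,Z) where Z=f(Y):
- P(X,Z=0) = P(X,Y=2) + P(X,Y=3)
- P(X,Z=1) = P(X,Y=0) + P(X,Y=1)

I(X;Z) = I(X;f(Y)) = 0.0014 dits

Verification: 0.0249 ≥ 0.0014 ✓

Information cannot be created by processing; the function f can only lose information about X.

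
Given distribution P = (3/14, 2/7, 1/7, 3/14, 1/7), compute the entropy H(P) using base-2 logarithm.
2.2709 bits

Shannon entropy is H(X) = -Σ p(x) log p(x).

For P = (3/14, 2/7, 1/7, 3/14, 1/7):
H = -3/14 × log_2(3/14) -2/7 × log_2(2/7) -1/7 × log_2(1/7) -3/14 × log_2(3/14) -1/7 × log_2(1/7)
H = 2.2709 bits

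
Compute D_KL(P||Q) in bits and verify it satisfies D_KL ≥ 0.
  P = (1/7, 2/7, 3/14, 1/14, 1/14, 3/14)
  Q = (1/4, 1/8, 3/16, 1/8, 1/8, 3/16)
0.1926 bits

KL divergence satisfies the Gibbs inequality: D_KL(P||Q) ≥ 0 for all distributions P, Q.

D_KL(P||Q) = Σ p(x) log(p(x)/q(x))
Term by term:
  x=0: 1/7 × log_2[(1/7)/(1/4)] = -0.1153
  x=1: 2/7 × log_2[(2/7)/(1/8)] = 0.3408
  x=2: 3/14 × log_2[(3/14)/(3/16)] = 0.0413
  x=3: 1/14 × log_2[(1/14)/(1/8)] = -0.0577
  x=4: 1/14 × log_2[(1/14)/(1/8)] = -0.0577
  x=5: 3/14 × log_2[(3/14)/(3/16)] = 0.0413
D_KL(P||Q) = 0.1926 bits

D_KL(P||Q) = 0.1926 ≥ 0 ✓

This non-negativity is a fundamental property: relative entropy cannot be negative because it measures how different Q is from P.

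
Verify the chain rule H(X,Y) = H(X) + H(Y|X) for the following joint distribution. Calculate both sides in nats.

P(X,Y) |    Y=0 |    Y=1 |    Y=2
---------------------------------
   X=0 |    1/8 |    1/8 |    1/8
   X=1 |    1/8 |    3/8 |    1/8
H(X,Y) = 1.6675, H(X) = 0.6616, H(Y|X) = 1.0059 (all in nats)

Chain rule: H(X,Y) = H(X) + H(Y|X)

Left side — joint entropy directly:
H(X,Y) = -Σ p(x,y) log p(x,y) = 1.6675 nats

Right side — compute H(Y|X) from the conditional distributions:
P(X) = (3/8, 5/8), so H(X) = 0.6616 nats
H(Y|X) = Σ_x P(X=x) · H(Y|X=x):
  P(Y|X=0) = (1/3, 1/3, 1/3), H(Y|X=0) = 1.0986, weight P(X=0) = 3/8
  P(Y|X=1) = (1/5, 3/5, 1/5), H(Y|X=1) = 0.9503, weight P(X=1) = 5/8
H(Y|X) = 1.0059 nats

H(X) + H(Y|X) = 0.6616 + 1.0059 = 1.6675 nats

Both sides equal 1.6675 nats. ✓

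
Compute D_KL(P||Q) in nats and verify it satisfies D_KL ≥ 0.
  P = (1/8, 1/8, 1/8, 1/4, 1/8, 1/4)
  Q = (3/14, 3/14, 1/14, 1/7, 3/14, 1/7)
0.1476 nats

KL divergence satisfies the Gibbs inequality: D_KL(P||Q) ≥ 0 for all distributions P, Q.

D_KL(P||Q) = Σ p(x) log(p(x)/q(x))
Term by term:
  x=0: 1/8 × log_e[(1/8)/(3/14)] = -0.0674
  x=1: 1/8 × log_e[(1/8)/(3/14)] = -0.0674
  x=2: 1/8 × log_e[(1/8)/(1/14)] = 0.0700
  x=3: 1/4 × log_e[(1/4)/(1/7)] = 0.1399
  x=4: 1/8 × log_e[(1/8)/(3/14)] = -0.0674
  x=5: 1/4 × log_e[(1/4)/(1/7)] = 0.1399
D_KL(P||Q) = 0.1476 nats

D_KL(P||Q) = 0.1476 ≥ 0 ✓

This non-negativity is a fundamental property: relative entropy cannot be negative because it measures how different Q is from P.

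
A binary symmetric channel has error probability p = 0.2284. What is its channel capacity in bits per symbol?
0.2248 bits

For a binary symmetric channel (BSC) with error probability p:
Capacity C = 1 - H(p) bits per symbol

where H(p) = -p log₂(p) - (1-p) log₂(1-p) is the binary entropy function.

H(0.2284) = 0.7752 bits
C = 1 - 0.7752 = 0.2248 bits per symbol

This means we can reliably transmit up to 0.2248 bits of information per channel use.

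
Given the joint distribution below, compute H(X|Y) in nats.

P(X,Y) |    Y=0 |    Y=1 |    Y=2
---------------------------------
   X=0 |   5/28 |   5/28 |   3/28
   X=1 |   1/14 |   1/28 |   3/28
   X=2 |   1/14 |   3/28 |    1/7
1.0099 nats

Using the chain rule: H(X|Y) = H(X,Y) - H(Y)

First, compute H(X,Y) = 2.1072 nats

Marginal P(Y) = (9/28, 9/28, 5/14)
H(Y) = 1.0974 nats

H(X|Y) = H(X,Y) - H(Y) = 2.1072 - 1.0974 = 1.0099 nats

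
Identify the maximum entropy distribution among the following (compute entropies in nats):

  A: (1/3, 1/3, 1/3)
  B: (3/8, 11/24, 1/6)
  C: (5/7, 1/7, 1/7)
A

For a discrete distribution over n outcomes, entropy is maximized by the uniform distribution.

Computing entropies:
H(A) = 1.0986 nats
H(B) = 1.0240 nats
H(C) = 0.7963 nats

The uniform distribution (where all probabilities equal 1/3) achieves the maximum entropy of log_e(3) = 1.0986 nats.

Distribution A has the highest entropy.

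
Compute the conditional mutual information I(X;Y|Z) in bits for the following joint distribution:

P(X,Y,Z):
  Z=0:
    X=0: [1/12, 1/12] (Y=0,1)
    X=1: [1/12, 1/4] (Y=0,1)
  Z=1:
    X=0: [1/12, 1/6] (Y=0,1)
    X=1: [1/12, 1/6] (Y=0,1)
0.0221 bits

Conditional mutual information: I(X;Y|Z) = H(X|Z) + H(Y|Z) - H(X,Y|Z)

H(Z) = 1.0000
H(X,Z) = 1.9591 → H(X|Z) = 0.9591
H(Y,Z) = 1.9183 → H(Y|Z) = 0.9183
H(X,Y,Z) = 2.8554 → H(X,Y|Z) = 1.8554

I(X;Y|Z) = 0.9591 + 0.9183 - 1.8554 = 0.0221 bits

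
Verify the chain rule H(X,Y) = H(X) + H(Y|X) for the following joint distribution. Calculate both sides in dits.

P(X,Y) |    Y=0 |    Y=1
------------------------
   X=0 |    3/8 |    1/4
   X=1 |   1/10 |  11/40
H(X,Y) = 0.5644, H(X) = 0.2873, H(Y|X) = 0.2771 (all in dits)

Chain rule: H(X,Y) = H(X) + H(Y|X)

Left side — joint entropy directly:
H(X,Y) = -Σ p(x,y) log p(x,y) = 0.5644 dits

Right side — compute H(Y|X) from the conditional distributions:
P(X) = (5/8, 3/8), so H(X) = 0.2873 dits
H(Y|X) = Σ_x P(X=x) · H(Y|X=x):
  P(Y|X=0) = (3/5, 2/5), H(Y|X=0) = 0.2923, weight P(X=0) = 5/8
  P(Y|X=1) = (4/15, 11/15), H(Y|X=1) = 0.2519, weight P(X=1) = 3/8
H(Y|X) = 0.2771 dits

H(X) + H(Y|X) = 0.2873 + 0.2771 = 0.5644 dits

Both sides equal 0.5644 dits. ✓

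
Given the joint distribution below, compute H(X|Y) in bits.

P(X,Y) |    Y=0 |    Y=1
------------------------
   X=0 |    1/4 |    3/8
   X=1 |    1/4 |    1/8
0.9056 bits

Using the chain rule: H(X|Y) = H(X,Y) - H(Y)

First, compute H(X,Y) = 1.9056 bits

Marginal P(Y) = (1/2, 1/2)
H(Y) = 1.0000 bits

H(X|Y) = H(X,Y) - H(Y) = 1.9056 - 1.0000 = 0.9056 bits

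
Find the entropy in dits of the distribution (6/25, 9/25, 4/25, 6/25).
0.5846 dits

Shannon entropy is H(X) = -Σ p(x) log p(x).

For P = (6/25, 9/25, 4/25, 6/25):
H = -6/25 × log_10(6/25) -9/25 × log_10(9/25) -4/25 × log_10(4/25) -6/25 × log_10(6/25)
H = 0.5846 dits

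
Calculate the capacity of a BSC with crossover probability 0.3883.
0.0363 bits

For a binary symmetric channel (BSC) with error probability p:
Capacity C = 1 - H(p) bits per symbol

where H(p) = -p log₂(p) - (1-p) log₂(1-p) is the binary entropy function.

H(0.3883) = 0.9637 bits
C = 1 - 0.9637 = 0.0363 bits per symbol

This means we can reliably transmit up to 0.0363 bits of information per channel use.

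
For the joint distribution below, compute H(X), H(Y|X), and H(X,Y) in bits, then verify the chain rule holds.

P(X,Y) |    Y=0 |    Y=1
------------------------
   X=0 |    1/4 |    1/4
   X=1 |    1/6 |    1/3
H(X,Y) = 1.9591, H(X) = 1.0000, H(Y|X) = 0.9591 (all in bits)

Chain rule: H(X,Y) = H(X) + H(Y|X)

Left side — joint entropy directly:
H(X,Y) = -Σ p(x,y) log p(x,y) = 1.9591 bits

Right side — compute H(Y|X) from the conditional distributions:
P(X) = (1/2, 1/2), so H(X) = 1.0000 bits
H(Y|X) = Σ_x P(X=x) · H(Y|X=x):
  P(Y|X=0) = (1/2, 1/2), H(Y|X=0) = 1.0000, weight P(X=0) = 1/2
  P(Y|X=1) = (1/3, 2/3), H(Y|X=1) = 0.9183, weight P(X=1) = 1/2
H(Y|X) = 0.9591 bits

H(X) + H(Y|X) = 1.0000 + 0.9591 = 1.9591 bits

Both sides equal 1.9591 bits. ✓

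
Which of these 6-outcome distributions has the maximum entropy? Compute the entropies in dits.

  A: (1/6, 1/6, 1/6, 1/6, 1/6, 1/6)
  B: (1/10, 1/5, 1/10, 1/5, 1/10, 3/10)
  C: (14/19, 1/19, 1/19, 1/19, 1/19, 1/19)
A

For a discrete distribution over n outcomes, entropy is maximized by the uniform distribution.

Computing entropies:
H(A) = 0.7782 dits
H(B) = 0.7365 dits
H(C) = 0.4342 dits

The uniform distribution (where all probabilities equal 1/6) achieves the maximum entropy of log_10(6) = 0.7782 dits.

Distribution A has the highest entropy.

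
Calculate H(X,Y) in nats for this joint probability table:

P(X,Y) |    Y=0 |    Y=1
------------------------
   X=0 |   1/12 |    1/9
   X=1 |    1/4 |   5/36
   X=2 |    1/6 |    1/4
1.7172 nats

Joint entropy is H(X,Y) = -Σ_{x,y} p(x,y) log p(x,y).

Summing over all non-zero entries:
H(X,Y) = -[1/12·log_e(1/12) + 1/9·log_e(1/9) + 1/4·log_e(1/4) + 5/36·log_e(5/36) + 1/6·log_e(1/6) + 1/4·log_e(1/4)]
H(X,Y) = 1.7172 nats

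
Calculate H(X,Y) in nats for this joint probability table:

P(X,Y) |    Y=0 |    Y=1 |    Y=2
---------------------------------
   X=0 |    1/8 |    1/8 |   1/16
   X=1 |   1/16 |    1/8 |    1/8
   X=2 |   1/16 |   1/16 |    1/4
2.0794 nats

Joint entropy is H(X,Y) = -Σ_{x,y} p(x,y) log p(x,y).

Summing over all non-zero entries:
H(X,Y) = -[1/8·log_e(1/8) + 1/8·log_e(1/8) + 1/16·log_e(1/16) + 1/16·log_e(1/16) + 1/8·log_e(1/8) + 1/8·log_e(1/8) + 1/16·log_e(1/16) + 1/16·log_e(1/16) + 1/4·log_e(1/4)]
H(X,Y) = 2.0794 nats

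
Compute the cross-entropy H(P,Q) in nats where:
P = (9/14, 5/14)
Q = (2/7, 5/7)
0.9255 nats

Cross-entropy: H(P,Q) = -Σ p(x) log q(x)

Alternatively: H(P,Q) = H(P) + D_KL(P||Q)
H(P) = 0.6518 nats
D_KL(P||Q) = 0.2738 nats

H(P,Q) = 0.6518 + 0.2738 = 0.9255 nats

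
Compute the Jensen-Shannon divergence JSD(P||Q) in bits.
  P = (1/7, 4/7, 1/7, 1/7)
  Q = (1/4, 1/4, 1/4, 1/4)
0.0786 bits

Jensen-Shannon divergence is:
JSD(P||Q) = 0.5 × D_KL(P||M) + 0.5 × D_KL(Q||M)
where M = 0.5 × (P + Q) is the mixture distribution.

M = 0.5 × (1/7, 4/7, 1/7, 1/7) + 0.5 × (1/4, 1/4, 1/4, 1/4) = (0.196429, 0.410714, 0.196429, 0.196429)

D_KL(P||M) = 0.0754 bits
D_KL(Q||M) = 0.0819 bits

JSD(P||Q) = 0.5 × 0.0754 + 0.5 × 0.0819 = 0.0786 bits

Unlike KL divergence, JSD is symmetric and bounded: 0 ≤ JSD ≤ log(2).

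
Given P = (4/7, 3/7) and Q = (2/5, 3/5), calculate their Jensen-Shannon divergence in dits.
0.0064 dits

Jensen-Shannon divergence is:
JSD(P||Q) = 0.5 × D_KL(P||M) + 0.5 × D_KL(Q||M)
where M = 0.5 × (P + Q) is the mixture distribution.

M = 0.5 × (4/7, 3/7) + 0.5 × (2/5, 3/5) = (17/35, 18/35)

D_KL(P||M) = 0.0064 dits
D_KL(Q||M) = 0.0064 dits

JSD(P||Q) = 0.5 × 0.0064 + 0.5 × 0.0064 = 0.0064 dits

Unlike KL divergence, JSD is symmetric and bounded: 0 ≤ JSD ≤ log(2).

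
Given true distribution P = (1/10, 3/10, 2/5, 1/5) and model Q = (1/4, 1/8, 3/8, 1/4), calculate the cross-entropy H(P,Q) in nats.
1.4321 nats

Cross-entropy: H(P,Q) = -Σ p(x) log q(x)

Alternatively: H(P,Q) = H(P) + D_KL(P||Q)
H(P) = 1.2799 nats
D_KL(P||Q) = 0.1522 nats

H(P,Q) = 1.2799 + 0.1522 = 1.4321 nats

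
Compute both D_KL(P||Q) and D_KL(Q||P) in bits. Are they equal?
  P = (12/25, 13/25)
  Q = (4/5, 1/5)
D_KL(P||Q) = 0.3631, D_KL(Q||P) = 0.3139

KL divergence is not symmetric: D_KL(P||Q) ≠ D_KL(Q||P) in general.

D_KL(P||Q) = 0.3631 bits
D_KL(Q||P) = 0.3139 bits

No, they are not equal!

This asymmetry is why KL divergence is not a true distance metric.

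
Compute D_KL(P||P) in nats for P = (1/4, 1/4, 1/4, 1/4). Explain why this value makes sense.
0.0000 nats

KL divergence satisfies the Gibbs inequality: D_KL(P||Q) ≥ 0 for all distributions P, Q.

D_KL(P||Q) = Σ p(x) log(p(x)/q(x))
Each term is p(x) × log_e(p(x)/p(x)) = p(x) × log_e(1) = 0, so the sum is 0.
D_KL(P||Q) = 0.0000 nats

When P = Q, the KL divergence is exactly 0, as there is no 'divergence' between identical distributions.

This non-negativity is a fundamental property: relative entropy cannot be negative because it measures how different Q is from P.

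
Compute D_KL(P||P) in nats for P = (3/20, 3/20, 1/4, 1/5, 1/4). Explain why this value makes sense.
0.0000 nats

KL divergence satisfies the Gibbs inequality: D_KL(P||Q) ≥ 0 for all distributions P, Q.

D_KL(P||Q) = Σ p(x) log(p(x)/q(x))
Each term is p(x) × log_e(p(x)/p(x)) = p(x) × log_e(1) = 0, so the sum is 0.
D_KL(P||Q) = 0.0000 nats

When P = Q, the KL divergence is exactly 0, as there is no 'divergence' between identical distributions.

This non-negativity is a fundamental property: relative entropy cannot be negative because it measures how different Q is from P.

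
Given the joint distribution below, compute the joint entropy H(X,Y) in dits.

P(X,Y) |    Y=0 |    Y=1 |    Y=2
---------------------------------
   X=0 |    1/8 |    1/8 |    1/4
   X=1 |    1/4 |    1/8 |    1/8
0.7526 dits

Joint entropy is H(X,Y) = -Σ_{x,y} p(x,y) log p(x,y).

Summing over all non-zero entries:
H(X,Y) = -[1/8·log_10(1/8) + 1/8·log_10(1/8) + 1/4·log_10(1/4) + 1/4·log_10(1/4) + 1/8·log_10(1/8) + 1/8·log_10(1/8)]
H(X,Y) = 0.7526 dits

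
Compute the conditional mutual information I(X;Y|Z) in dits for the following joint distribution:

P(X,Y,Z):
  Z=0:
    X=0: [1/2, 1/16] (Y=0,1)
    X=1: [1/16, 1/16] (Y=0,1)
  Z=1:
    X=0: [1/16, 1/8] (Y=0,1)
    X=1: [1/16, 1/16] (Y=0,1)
0.0206 dits

Conditional mutual information: I(X;Y|Z) = H(X|Z) + H(Y|Z) - H(X,Y|Z)

H(Z) = 0.2697
H(X,Z) = 0.5026 → H(X|Z) = 0.2329
H(Y,Z) = 0.5026 → H(Y|Z) = 0.2329
H(X,Y,Z) = 0.7149 → H(X,Y|Z) = 0.4452

I(X;Y|Z) = 0.2329 + 0.2329 - 0.4452 = 0.0206 dits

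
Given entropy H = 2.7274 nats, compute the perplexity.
15.2931

Perplexity is e^H (or exp(H) for natural log).

H = 2.7274 nats
Perplexity = e^2.7274 = 15.2931

Interpretation: The model's uncertainty is equivalent to choosing uniformly among 15.3 options.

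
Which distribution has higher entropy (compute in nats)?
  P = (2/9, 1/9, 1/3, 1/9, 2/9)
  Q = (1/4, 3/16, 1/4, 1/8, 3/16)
Q

Computing entropies in nats:
H(P) = 1.5230
H(Q) = 1.5808

Distribution Q has higher entropy.

Intuition: The distribution closer to uniform (more spread out) has higher entropy.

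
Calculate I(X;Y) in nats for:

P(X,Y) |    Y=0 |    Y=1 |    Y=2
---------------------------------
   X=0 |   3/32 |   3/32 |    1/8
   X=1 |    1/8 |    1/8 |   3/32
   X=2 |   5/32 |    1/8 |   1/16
0.0205 nats

Mutual information: I(X;Y) = H(X) + H(Y) - H(X,Y)

Marginals:
P(X) = (5/16, 11/32, 11/32), H(X) = 1.0976 nats
P(Y) = (3/8, 11/32, 9/32), H(Y) = 1.0916 nats

Joint entropy: H(X,Y) = 2.1688 nats

I(X;Y) = 1.0976 + 1.0916 - 2.1688 = 0.0205 nats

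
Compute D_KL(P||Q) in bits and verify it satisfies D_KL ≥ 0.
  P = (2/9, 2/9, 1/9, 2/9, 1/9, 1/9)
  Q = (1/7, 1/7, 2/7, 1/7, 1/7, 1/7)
0.1930 bits

KL divergence satisfies the Gibbs inequality: D_KL(P||Q) ≥ 0 for all distributions P, Q.

D_KL(P||Q) = Σ p(x) log(p(x)/q(x))
Term by term:
  x=0: 2/9 × log_2[(2/9)/(1/7)] = 0.1417
  x=1: 2/9 × log_2[(2/9)/(1/7)] = 0.1417
  x=2: 1/9 × log_2[(1/9)/(2/7)] = -0.1514
  x=3: 2/9 × log_2[(2/9)/(1/7)] = 0.1417
  x=4: 1/9 × log_2[(1/9)/(1/7)] = -0.0403
  x=5: 1/9 × log_2[(1/9)/(1/7)] = -0.0403
D_KL(P||Q) = 0.1930 bits

D_KL(P||Q) = 0.1930 ≥ 0 ✓

This non-negativity is a fundamental property: relative entropy cannot be negative because it measures how different Q is from P.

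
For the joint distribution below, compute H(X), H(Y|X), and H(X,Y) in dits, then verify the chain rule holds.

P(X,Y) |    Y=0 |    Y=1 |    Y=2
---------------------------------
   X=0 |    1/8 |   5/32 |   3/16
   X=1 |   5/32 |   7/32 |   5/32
H(X,Y) = 0.7715, H(X) = 0.3002, H(Y|X) = 0.4713 (all in dits)

Chain rule: H(X,Y) = H(X) + H(Y|X)

Left side — joint entropy directly:
H(X,Y) = -Σ p(x,y) log p(x,y) = 0.7715 dits

Right side — compute H(Y|X) from the conditional distributions:
P(X) = (15/32, 17/32), so H(X) = 0.3002 dits
H(Y|X) = Σ_x P(X=x) · H(Y|X=x):
  P(Y|X=0) = (4/15, 1/3, 2/5), H(Y|X=0) = 0.4713, weight P(X=0) = 15/32
  P(Y|X=1) = (5/17, 7/17, 5/17), H(Y|X=1) = 0.4713, weight P(X=1) = 17/32
H(Y|X) = 0.4713 dits

H(X) + H(Y|X) = 0.3002 + 0.4713 = 0.7715 dits

Both sides equal 0.7715 dits. ✓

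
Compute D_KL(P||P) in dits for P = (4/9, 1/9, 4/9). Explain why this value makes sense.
0.0000 dits

KL divergence satisfies the Gibbs inequality: D_KL(P||Q) ≥ 0 for all distributions P, Q.

D_KL(P||Q) = Σ p(x) log(p(x)/q(x))
Each term is p(x) × log_10(p(x)/p(x)) = p(x) × log_10(1) = 0, so the sum is 0.
D_KL(P||Q) = 0.0000 dits

When P = Q, the KL divergence is exactly 0, as there is no 'divergence' between identical distributions.

This non-negativity is a fundamental property: relative entropy cannot be negative because it measures how different Q is from P.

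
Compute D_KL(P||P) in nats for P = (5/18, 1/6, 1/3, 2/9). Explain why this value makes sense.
0.0000 nats

KL divergence satisfies the Gibbs inequality: D_KL(P||Q) ≥ 0 for all distributions P, Q.

D_KL(P||Q) = Σ p(x) log(p(x)/q(x))
Each term is p(x) × log_e(p(x)/p(x)) = p(x) × log_e(1) = 0, so the sum is 0.
D_KL(P||Q) = 0.0000 nats

When P = Q, the KL divergence is exactly 0, as there is no 'divergence' between identical distributions.

This non-negativity is a fundamental property: relative entropy cannot be negative because it measures how different Q is from P.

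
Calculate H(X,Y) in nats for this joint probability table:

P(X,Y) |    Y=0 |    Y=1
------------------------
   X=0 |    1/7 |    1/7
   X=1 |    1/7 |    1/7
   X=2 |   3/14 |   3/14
1.7721 nats

Joint entropy is H(X,Y) = -Σ_{x,y} p(x,y) log p(x,y).

Summing over all non-zero entries:
H(X,Y) = -[1/7·log_e(1/7) + 1/7·log_e(1/7) + 1/7·log_e(1/7) + 1/7·log_e(1/7) + 3/14·log_e(3/14) + 3/14·log_e(3/14)]
H(X,Y) = 1.7721 nats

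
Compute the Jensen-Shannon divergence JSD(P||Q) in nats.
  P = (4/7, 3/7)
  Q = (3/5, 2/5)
0.0004 nats

Jensen-Shannon divergence is:
JSD(P||Q) = 0.5 × D_KL(P||M) + 0.5 × D_KL(Q||M)
where M = 0.5 × (P + Q) is the mixture distribution.

M = 0.5 × (4/7, 3/7) + 0.5 × (3/5, 2/5) = (0.585714, 0.414286)

D_KL(P||M) = 0.0004 nats
D_KL(Q||M) = 0.0004 nats

JSD(P||Q) = 0.5 × 0.0004 + 0.5 × 0.0004 = 0.0004 nats

Unlike KL divergence, JSD is symmetric and bounded: 0 ≤ JSD ≤ log(2).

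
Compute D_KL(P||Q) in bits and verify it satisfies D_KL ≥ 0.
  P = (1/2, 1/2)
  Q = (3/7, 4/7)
0.0149 bits

KL divergence satisfies the Gibbs inequality: D_KL(P||Q) ≥ 0 for all distributions P, Q.

D_KL(P||Q) = Σ p(x) log(p(x)/q(x))
Term by term:
  x=0: 1/2 × log_2[(1/2)/(3/7)] = 0.1112
  x=1: 1/2 × log_2[(1/2)/(4/7)] = -0.0963
D_KL(P||Q) = 0.0149 bits

D_KL(P||Q) = 0.0149 ≥ 0 ✓

This non-negativity is a fundamental property: relative entropy cannot be negative because it measures how different Q is from P.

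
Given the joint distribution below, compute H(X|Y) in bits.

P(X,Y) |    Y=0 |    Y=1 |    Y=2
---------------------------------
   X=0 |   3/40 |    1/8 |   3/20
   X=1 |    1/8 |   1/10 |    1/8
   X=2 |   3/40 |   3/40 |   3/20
1.5612 bits

Using the chain rule: H(X|Y) = H(X,Y) - H(Y)

First, compute H(X,Y) = 3.1191 bits

Marginal P(Y) = (11/40, 3/10, 17/40)
H(Y) = 1.5579 bits

H(X|Y) = H(X,Y) - H(Y) = 3.1191 - 1.5579 = 1.5612 bits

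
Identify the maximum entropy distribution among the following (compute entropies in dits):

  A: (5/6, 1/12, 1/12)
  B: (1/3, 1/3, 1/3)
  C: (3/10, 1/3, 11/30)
B

For a discrete distribution over n outcomes, entropy is maximized by the uniform distribution.

Computing entropies:
H(A) = 0.2458 dits
H(B) = 0.4771 dits
H(C) = 0.4757 dits

The uniform distribution (where all probabilities equal 1/3) achieves the maximum entropy of log_10(3) = 0.4771 dits.

Distribution B has the highest entropy.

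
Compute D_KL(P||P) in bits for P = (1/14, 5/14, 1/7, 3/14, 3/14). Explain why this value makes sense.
0.0000 bits

KL divergence satisfies the Gibbs inequality: D_KL(P||Q) ≥ 0 for all distributions P, Q.

D_KL(P||Q) = Σ p(x) log(p(x)/q(x))
Each term is p(x) × log_2(p(x)/p(x)) = p(x) × log_2(1) = 0, so the sum is 0.
D_KL(P||Q) = 0.0000 bits

When P = Q, the KL divergence is exactly 0, as there is no 'divergence' between identical distributions.

This non-negativity is a fundamental property: relative entropy cannot be negative because it measures how different Q is from P.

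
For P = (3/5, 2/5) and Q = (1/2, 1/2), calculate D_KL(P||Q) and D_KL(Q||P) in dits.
D_KL(P||Q) = 0.0087, D_KL(Q||P) = 0.0089

KL divergence is not symmetric: D_KL(P||Q) ≠ D_KL(Q||P) in general.

D_KL(P||Q) = 0.0087 dits
D_KL(Q||P) = 0.0089 dits

No, they are not equal!

This asymmetry is why KL divergence is not a true distance metric.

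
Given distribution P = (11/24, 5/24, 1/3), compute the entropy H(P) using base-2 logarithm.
1.5157 bits

Shannon entropy is H(X) = -Σ p(x) log p(x).

For P = (11/24, 5/24, 1/3):
H = -11/24 × log_2(11/24) -5/24 × log_2(5/24) -1/3 × log_2(1/3)
H = 1.5157 bits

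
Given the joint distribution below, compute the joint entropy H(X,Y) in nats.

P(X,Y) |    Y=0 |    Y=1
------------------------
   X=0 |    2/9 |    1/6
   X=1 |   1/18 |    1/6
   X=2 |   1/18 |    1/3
1.6188 nats

Joint entropy is H(X,Y) = -Σ_{x,y} p(x,y) log p(x,y).

Summing over all non-zero entries:
H(X,Y) = -[2/9·log_e(2/9) + 1/6·log_e(1/6) + 1/18·log_e(1/18) + 1/6·log_e(1/6) + 1/18·log_e(1/18) + 1/3·log_e(1/3)]
H(X,Y) = 1.6188 nats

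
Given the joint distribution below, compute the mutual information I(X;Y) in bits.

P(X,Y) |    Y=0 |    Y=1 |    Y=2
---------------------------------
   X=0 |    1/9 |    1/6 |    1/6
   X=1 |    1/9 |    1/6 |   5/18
0.0113 bits

Mutual information: I(X;Y) = H(X) + H(Y) - H(X,Y)

Marginals:
P(X) = (4/9, 5/9), H(X) = 0.9911 bits
P(Y) = (2/9, 1/3, 4/9), H(Y) = 1.5305 bits

Joint entropy: H(X,Y) = 2.5102 bits

I(X;Y) = 0.9911 + 1.5305 - 2.5102 = 0.0113 bits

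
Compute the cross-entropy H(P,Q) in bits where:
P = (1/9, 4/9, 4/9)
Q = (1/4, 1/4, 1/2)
1.5556 bits

Cross-entropy: H(P,Q) = -Σ p(x) log q(x)

Alternatively: H(P,Q) = H(P) + D_KL(P||Q)
H(P) = 1.3921 bits
D_KL(P||Q) = 0.1634 bits

H(P,Q) = 1.3921 + 0.1634 = 1.5556 bits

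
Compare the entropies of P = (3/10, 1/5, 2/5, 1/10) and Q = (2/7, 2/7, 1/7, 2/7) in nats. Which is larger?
Q

Computing entropies in nats:
H(P) = 1.2799
H(Q) = 1.3518

Distribution Q has higher entropy.

Intuition: The distribution closer to uniform (more spread out) has higher entropy.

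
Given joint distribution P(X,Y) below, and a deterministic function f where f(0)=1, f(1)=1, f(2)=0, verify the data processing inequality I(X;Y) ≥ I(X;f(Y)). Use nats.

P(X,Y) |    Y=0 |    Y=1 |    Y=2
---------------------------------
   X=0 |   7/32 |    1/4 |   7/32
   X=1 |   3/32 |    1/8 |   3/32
I(X;Y) = 0.0006, I(X;f(Y)) = 0.0002, inequality holds: 0.0006 ≥ 0.0002

Data Processing Inequality: For any Markov chain X → Y → Z, we have I(X;Y) ≥ I(X;Z).

Here Z = f(Y) is a deterministic function of Y, forming X → Y → Z.

Original I(X;Y) = 0.0006 nats

After applying f:
P(X,Z) where Z=f(Y):
- P(X,Z=0) = P(X,Y=2)
- P(X,Z=1) = P(X,Y=0) + P(X,Y=1)

I(X;Z) = I(X;f(Y)) = 0.0002 nats

Verification: 0.0006 ≥ 0.0002 ✓

Information cannot be created by processing; the function f can only lose information about X.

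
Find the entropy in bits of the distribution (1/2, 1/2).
1.0000 bits

Shannon entropy is H(X) = -Σ p(x) log p(x).

For P = (1/2, 1/2):
H = -1/2 × log_2(1/2) -1/2 × log_2(1/2)
H = 1.0000 bits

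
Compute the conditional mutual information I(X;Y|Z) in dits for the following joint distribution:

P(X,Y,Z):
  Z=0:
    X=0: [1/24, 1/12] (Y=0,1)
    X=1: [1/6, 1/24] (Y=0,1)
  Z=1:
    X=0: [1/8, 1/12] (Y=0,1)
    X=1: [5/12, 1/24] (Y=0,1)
0.0341 dits

Conditional mutual information: I(X;Y|Z) = H(X|Z) + H(Y|Z) - H(X,Y|Z)

H(Z) = 0.2764
H(X,Z) = 0.5520 → H(X|Z) = 0.2756
H(Y,Z) = 0.5119 → H(Y|Z) = 0.2355
H(X,Y,Z) = 0.7534 → H(X,Y|Z) = 0.4770

I(X;Y|Z) = 0.2756 + 0.2355 - 0.4770 = 0.0341 dits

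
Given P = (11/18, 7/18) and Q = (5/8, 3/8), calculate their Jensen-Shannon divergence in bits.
0.0001 bits

Jensen-Shannon divergence is:
JSD(P||Q) = 0.5 × D_KL(P||M) + 0.5 × D_KL(Q||M)
where M = 0.5 × (P + Q) is the mixture distribution.

M = 0.5 × (11/18, 7/18) + 0.5 × (5/8, 3/8) = (0.618056, 0.381944)

D_KL(P||M) = 0.0001 bits
D_KL(Q||M) = 0.0001 bits

JSD(P||Q) = 0.5 × 0.0001 + 0.5 × 0.0001 = 0.0001 bits

Unlike KL divergence, JSD is symmetric and bounded: 0 ≤ JSD ≤ log(2).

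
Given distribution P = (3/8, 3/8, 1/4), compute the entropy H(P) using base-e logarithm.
1.0822 nats

Shannon entropy is H(X) = -Σ p(x) log p(x).

For P = (3/8, 3/8, 1/4):
H = -3/8 × log_e(3/8) -3/8 × log_e(3/8) -1/4 × log_e(1/4)
H = 1.0822 nats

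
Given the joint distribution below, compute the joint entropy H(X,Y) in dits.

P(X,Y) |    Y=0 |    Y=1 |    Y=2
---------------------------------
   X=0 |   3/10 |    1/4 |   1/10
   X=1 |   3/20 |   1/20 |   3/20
0.7196 dits

Joint entropy is H(X,Y) = -Σ_{x,y} p(x,y) log p(x,y).

Summing over all non-zero entries:
H(X,Y) = -[3/10·log_10(3/10) + 1/4·log_10(1/4) + 1/10·log_10(1/10) + 3/20·log_10(3/20) + 1/20·log_10(1/20) + 3/20·log_10(3/20)]
H(X,Y) = 0.7196 dits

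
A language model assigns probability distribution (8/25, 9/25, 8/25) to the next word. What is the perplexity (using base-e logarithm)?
2.9953

Perplexity is e^H (or exp(H) for natural log).

First, H = -Σ p log p = 1.0970 nats
Perplexity = e^1.0970 = 2.9953

Interpretation: The model's uncertainty is equivalent to choosing uniformly among 3.0 options.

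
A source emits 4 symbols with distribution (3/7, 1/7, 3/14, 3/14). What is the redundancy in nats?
0.0850 nats

Redundancy measures how far a source is from maximum entropy:
R = H_max - H(X)

Maximum entropy for 4 symbols: H_max = log_e(4) = 1.3863 nats
Actual entropy: H(X) = 1.3013 nats
Redundancy: R = 1.3863 - 1.3013 = 0.0850 nats

This redundancy represents potential for compression: the source could be compressed by 0.0850 nats per symbol.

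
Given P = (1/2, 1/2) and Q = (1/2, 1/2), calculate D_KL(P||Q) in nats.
0.0000 nats

KL divergence: D_KL(P||Q) = Σ p(x) log(p(x)/q(x))

Computing term by term:
  x=0: 1/2 × log_e[(1/2)/(1/2)] = 1/2 × 0.0000 = 0.0000
  x=1: 1/2 × log_e[(1/2)/(1/2)] = 1/2 × 0.0000 = 0.0000

D_KL(P||Q) = 0.0000 nats

Note: KL divergence is always non-negative and equals 0 iff P = Q.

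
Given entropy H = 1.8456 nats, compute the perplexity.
6.3319

Perplexity is e^H (or exp(H) for natural log).

H = 1.8456 nats
Perplexity = e^1.8456 = 6.3319

Interpretation: The model's uncertainty is equivalent to choosing uniformly among 6.3 options.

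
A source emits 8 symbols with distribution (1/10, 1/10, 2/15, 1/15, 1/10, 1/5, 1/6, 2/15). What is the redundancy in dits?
0.0218 dits

Redundancy measures how far a source is from maximum entropy:
R = H_max - H(X)

Maximum entropy for 8 symbols: H_max = log_10(8) = 0.9031 dits
Actual entropy: H(X) = 0.8812 dits
Redundancy: R = 0.9031 - 0.8812 = 0.0218 dits

This redundancy represents potential for compression: the source could be compressed by 0.0218 dits per symbol.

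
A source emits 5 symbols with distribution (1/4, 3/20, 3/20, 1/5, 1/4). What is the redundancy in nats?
0.0253 nats

Redundancy measures how far a source is from maximum entropy:
R = H_max - H(X)

Maximum entropy for 5 symbols: H_max = log_e(5) = 1.6094 nats
Actual entropy: H(X) = 1.5842 nats
Redundancy: R = 1.6094 - 1.5842 = 0.0253 nats

This redundancy represents potential for compression: the source could be compressed by 0.0253 nats per symbol.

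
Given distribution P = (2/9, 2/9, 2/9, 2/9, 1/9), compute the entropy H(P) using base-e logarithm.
1.5811 nats

Shannon entropy is H(X) = -Σ p(x) log p(x).

For P = (2/9, 2/9, 2/9, 2/9, 1/9):
H = -2/9 × log_e(2/9) -2/9 × log_e(2/9) -2/9 × log_e(2/9) -2/9 × log_e(2/9) -1/9 × log_e(1/9)
H = 1.5811 nats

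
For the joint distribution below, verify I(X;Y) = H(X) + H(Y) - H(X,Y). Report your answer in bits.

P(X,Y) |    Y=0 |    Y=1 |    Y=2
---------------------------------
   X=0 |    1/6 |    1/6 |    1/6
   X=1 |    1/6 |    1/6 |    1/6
I(X;Y) = 0.0000 bits

Mutual information has multiple equivalent forms:
- I(X;Y) = H(X) - H(X|Y)
- I(X;Y) = H(Y) - H(Y|X)
- I(X;Y) = H(X) + H(Y) - H(X,Y)

Computing all quantities:
H(X) = 1.0000, H(Y) = 1.5850, H(X,Y) = 2.5850
H(X|Y) = 1.0000, H(Y|X) = 1.5850

Verification:
H(X) - H(X|Y) = 1.0000 - 1.0000 = 0.0000
H(Y) - H(Y|X) = 1.5850 - 1.5850 = 0.0000
H(X) + H(Y) - H(X,Y) = 1.0000 + 1.5850 - 2.5850 = 0.0000

All forms give I(X;Y) = 0.0000 bits. ✓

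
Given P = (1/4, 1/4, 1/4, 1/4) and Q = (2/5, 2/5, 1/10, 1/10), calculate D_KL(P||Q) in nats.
0.2231 nats

KL divergence: D_KL(P||Q) = Σ p(x) log(p(x)/q(x))

Computing term by term:
  x=0: 1/4 × log_e[(1/4)/(2/5)] = 1/4 × -0.4700 = -0.1175
  x=1: 1/4 × log_e[(1/4)/(2/5)] = 1/4 × -0.4700 = -0.1175
  x=2: 1/4 × log_e[(1/4)/(1/10)] = 1/4 × 0.9163 = 0.2291
  x=3: 1/4 × log_e[(1/4)/(1/10)] = 1/4 × 0.9163 = 0.2291

D_KL(P||Q) = 0.2231 nats

Note: KL divergence is always non-negative and equals 0 iff P = Q.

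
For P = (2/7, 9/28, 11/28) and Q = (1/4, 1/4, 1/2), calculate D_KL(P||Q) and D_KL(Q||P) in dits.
D_KL(P||Q) = 0.0105, D_KL(Q||P) = 0.0106

KL divergence is not symmetric: D_KL(P||Q) ≠ D_KL(Q||P) in general.

D_KL(P||Q) = 0.0105 dits
D_KL(Q||P) = 0.0106 dits

No, they are not equal!

This asymmetry is why KL divergence is not a true distance metric.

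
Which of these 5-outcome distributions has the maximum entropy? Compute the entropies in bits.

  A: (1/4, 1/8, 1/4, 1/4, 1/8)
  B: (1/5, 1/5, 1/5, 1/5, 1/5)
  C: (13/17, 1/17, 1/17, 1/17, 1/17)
B

For a discrete distribution over n outcomes, entropy is maximized by the uniform distribution.

Computing entropies:
H(A) = 2.2500 bits
H(B) = 2.3219 bits
H(C) = 1.2577 bits

The uniform distribution (where all probabilities equal 1/5) achieves the maximum entropy of log_2(5) = 2.3219 bits.

Distribution B has the highest entropy.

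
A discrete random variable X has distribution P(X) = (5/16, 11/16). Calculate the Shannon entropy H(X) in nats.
0.6211 nats

Shannon entropy is H(X) = -Σ p(x) log p(x).

For P = (5/16, 11/16):
H = -5/16 × log_e(5/16) -11/16 × log_e(11/16)
H = 0.6211 nats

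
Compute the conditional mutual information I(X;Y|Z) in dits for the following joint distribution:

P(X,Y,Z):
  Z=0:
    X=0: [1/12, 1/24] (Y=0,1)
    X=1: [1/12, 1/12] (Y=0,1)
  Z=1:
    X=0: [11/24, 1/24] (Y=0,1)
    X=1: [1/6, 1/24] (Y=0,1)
0.0056 dits

Conditional mutual information: I(X;Y|Z) = H(X|Z) + H(Y|Z) - H(X,Y|Z)

H(Z) = 0.2622
H(X,Z) = 0.5350 → H(X|Z) = 0.2729
H(Y,Z) = 0.4601 → H(Y|Z) = 0.1979
H(X,Y,Z) = 0.7273 → H(X,Y|Z) = 0.4651

I(X;Y|Z) = 0.2729 + 0.1979 - 0.4651 = 0.0056 dits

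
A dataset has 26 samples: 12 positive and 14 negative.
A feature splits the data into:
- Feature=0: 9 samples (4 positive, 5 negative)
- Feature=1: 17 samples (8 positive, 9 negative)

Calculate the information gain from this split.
0.0004 bits

Information Gain = H(Y) - H(Y|Feature)

Before split:
P(positive) = 12/26 = 0.4615
H(Y) = 0.9957 bits

After split:
Feature=0: H = 0.9911 bits (weight = 9/26)
Feature=1: H = 0.9975 bits (weight = 17/26)
H(Y|Feature) = (9/26)×0.9911 + (17/26)×0.9975 = 0.9953 bits

Information Gain = 0.9957 - 0.9953 = 0.0004 bits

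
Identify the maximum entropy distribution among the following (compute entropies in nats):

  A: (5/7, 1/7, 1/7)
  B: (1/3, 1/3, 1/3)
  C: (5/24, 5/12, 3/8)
B

For a discrete distribution over n outcomes, entropy is maximized by the uniform distribution.

Computing entropies:
H(A) = 0.7963 nats
H(B) = 1.0986 nats
H(C) = 1.0594 nats

The uniform distribution (where all probabilities equal 1/3) achieves the maximum entropy of log_e(3) = 1.0986 nats.

Distribution B has the highest entropy.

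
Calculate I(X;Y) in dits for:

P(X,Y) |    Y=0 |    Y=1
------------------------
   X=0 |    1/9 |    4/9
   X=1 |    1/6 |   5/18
0.0082 dits

Mutual information: I(X;Y) = H(X) + H(Y) - H(X,Y)

Marginals:
P(X) = (5/9, 4/9), H(X) = 0.2983 dits
P(Y) = (5/18, 13/18), H(Y) = 0.2566 dits

Joint entropy: H(X,Y) = 0.5468 dits

I(X;Y) = 0.2983 + 0.2566 - 0.5468 = 0.0082 dits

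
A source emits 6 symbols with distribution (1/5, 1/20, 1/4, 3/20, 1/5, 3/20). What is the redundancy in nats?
0.0825 nats

Redundancy measures how far a source is from maximum entropy:
R = H_max - H(X)

Maximum entropy for 6 symbols: H_max = log_e(6) = 1.7918 nats
Actual entropy: H(X) = 1.7093 nats
Redundancy: R = 1.7918 - 1.7093 = 0.0825 nats

This redundancy represents potential for compression: the source could be compressed by 0.0825 nats per symbol.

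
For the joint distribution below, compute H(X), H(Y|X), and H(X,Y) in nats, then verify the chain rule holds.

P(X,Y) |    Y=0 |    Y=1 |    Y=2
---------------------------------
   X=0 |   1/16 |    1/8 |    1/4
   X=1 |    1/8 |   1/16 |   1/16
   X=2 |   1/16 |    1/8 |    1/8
H(X,Y) = 2.0794, H(X) = 1.0717, H(Y|X) = 1.0077 (all in nats)

Chain rule: H(X,Y) = H(X) + H(Y|X)

Left side — joint entropy directly:
H(X,Y) = -Σ p(x,y) log p(x,y) = 2.0794 nats

Right side — compute H(Y|X) from the conditional distributions:
P(X) = (7/16, 1/4, 5/16), so H(X) = 1.0717 nats
H(Y|X) = Σ_x P(X=x) · H(Y|X=x):
  P(Y|X=0) = (1/7, 2/7, 4/7), H(Y|X=0) = 0.9557, weight P(X=0) = 7/16
  P(Y|X=1) = (1/2, 1/4, 1/4), H(Y|X=1) = 1.0397, weight P(X=1) = 1/4
  P(Y|X=2) = (1/5, 2/5, 2/5), H(Y|X=2) = 1.0549, weight P(X=2) = 5/16
H(Y|X) = 1.0077 nats

H(X) + H(Y|X) = 1.0717 + 1.0077 = 2.0794 nats

Both sides equal 2.0794 nats. ✓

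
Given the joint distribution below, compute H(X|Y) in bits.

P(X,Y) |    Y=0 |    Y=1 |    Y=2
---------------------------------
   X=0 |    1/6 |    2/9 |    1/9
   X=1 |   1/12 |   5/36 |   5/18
0.9123 bits

Using the chain rule: H(X|Y) = H(X,Y) - H(Y)

First, compute H(X,Y) = 2.4729 bits

Marginal P(Y) = (1/4, 13/36, 7/18)
H(Y) = 1.5605 bits

H(X|Y) = H(X,Y) - H(Y) = 2.4729 - 1.5605 = 0.9123 bits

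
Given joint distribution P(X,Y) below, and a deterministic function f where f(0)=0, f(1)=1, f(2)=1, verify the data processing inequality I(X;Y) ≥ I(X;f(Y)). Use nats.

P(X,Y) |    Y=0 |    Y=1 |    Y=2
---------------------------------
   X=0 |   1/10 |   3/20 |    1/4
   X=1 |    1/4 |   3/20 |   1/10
I(X;Y) = 0.0664, I(X;f(Y)) = 0.0507, inequality holds: 0.0664 ≥ 0.0507

Data Processing Inequality: For any Markov chain X → Y → Z, we have I(X;Y) ≥ I(X;Z).

Here Z = f(Y) is a deterministic function of Y, forming X → Y → Z.

Original I(X;Y) = 0.0664 nats

After applying f:
P(X,Z) where Z=f(Y):
- P(X,Z=0) = P(X,Y=0)
- P(X,Z=1) = P(X,Y=1) + P(X,Y=2)

I(X;Z) = I(X;f(Y)) = 0.0507 nats

Verification: 0.0664 ≥ 0.0507 ✓

Information cannot be created by processing; the function f can only lose information about X.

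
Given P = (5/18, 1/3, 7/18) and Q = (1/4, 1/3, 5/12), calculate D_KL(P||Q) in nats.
0.0024 nats

KL divergence: D_KL(P||Q) = Σ p(x) log(p(x)/q(x))

Computing term by term:
  x=0: 5/18 × log_e[(5/18)/(1/4)] = 5/18 × 0.1054 = 0.0293
  x=1: 1/3 × log_e[(1/3)/(1/3)] = 1/3 × 0.0000 = 0.0000
  x=2: 7/18 × log_e[(7/18)/(5/12)] = 7/18 × -0.0690 = -0.0268

D_KL(P||Q) = 0.0024 nats

Note: KL divergence is always non-negative and equals 0 iff P = Q.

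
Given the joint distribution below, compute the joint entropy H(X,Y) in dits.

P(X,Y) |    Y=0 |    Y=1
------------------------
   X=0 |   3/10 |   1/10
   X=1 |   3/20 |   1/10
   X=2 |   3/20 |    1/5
0.7438 dits

Joint entropy is H(X,Y) = -Σ_{x,y} p(x,y) log p(x,y).

Summing over all non-zero entries:
H(X,Y) = -[3/10·log_10(3/10) + 1/10·log_10(1/10) + 3/20·log_10(3/20) + 1/10·log_10(1/10) + 3/20·log_10(3/20) + 1/5·log_10(1/5)]
H(X,Y) = 0.7438 dits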